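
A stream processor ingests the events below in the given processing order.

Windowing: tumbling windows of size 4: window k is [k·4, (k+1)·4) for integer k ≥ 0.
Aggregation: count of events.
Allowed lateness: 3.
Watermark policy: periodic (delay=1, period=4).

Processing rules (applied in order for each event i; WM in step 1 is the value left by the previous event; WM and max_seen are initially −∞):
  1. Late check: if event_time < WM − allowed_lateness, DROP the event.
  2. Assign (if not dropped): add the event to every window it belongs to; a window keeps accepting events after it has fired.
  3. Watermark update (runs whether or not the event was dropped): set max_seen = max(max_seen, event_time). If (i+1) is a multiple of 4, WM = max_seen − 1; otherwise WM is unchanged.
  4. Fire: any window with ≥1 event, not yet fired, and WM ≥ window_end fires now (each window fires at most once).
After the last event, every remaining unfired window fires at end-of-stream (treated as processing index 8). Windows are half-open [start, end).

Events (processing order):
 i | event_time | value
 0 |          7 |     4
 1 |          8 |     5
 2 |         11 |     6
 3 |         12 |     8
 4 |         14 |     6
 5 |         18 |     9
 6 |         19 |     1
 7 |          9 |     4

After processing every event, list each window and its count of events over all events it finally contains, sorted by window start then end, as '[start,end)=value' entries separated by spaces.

[4,8)=1 [8,12)=3 [12,16)=2 [16,20)=2

i=0 t=7 v=4: → [4,8); WM=−∞
i=1 t=8 v=5: → [8,12); WM=−∞
i=2 t=11 v=6: → [8,12); WM=−∞
i=3 t=12 v=8: → [12,16); WM=11; [4,8) fires=1
i=4 t=14 v=6: → [12,16); WM=11
i=5 t=18 v=9: → [16,20); WM=11
i=6 t=19 v=1: → [16,20); WM=11
i=7 t=9 v=4: → [8,12); WM=18; [8,12) fires=3 [12,16) fires=2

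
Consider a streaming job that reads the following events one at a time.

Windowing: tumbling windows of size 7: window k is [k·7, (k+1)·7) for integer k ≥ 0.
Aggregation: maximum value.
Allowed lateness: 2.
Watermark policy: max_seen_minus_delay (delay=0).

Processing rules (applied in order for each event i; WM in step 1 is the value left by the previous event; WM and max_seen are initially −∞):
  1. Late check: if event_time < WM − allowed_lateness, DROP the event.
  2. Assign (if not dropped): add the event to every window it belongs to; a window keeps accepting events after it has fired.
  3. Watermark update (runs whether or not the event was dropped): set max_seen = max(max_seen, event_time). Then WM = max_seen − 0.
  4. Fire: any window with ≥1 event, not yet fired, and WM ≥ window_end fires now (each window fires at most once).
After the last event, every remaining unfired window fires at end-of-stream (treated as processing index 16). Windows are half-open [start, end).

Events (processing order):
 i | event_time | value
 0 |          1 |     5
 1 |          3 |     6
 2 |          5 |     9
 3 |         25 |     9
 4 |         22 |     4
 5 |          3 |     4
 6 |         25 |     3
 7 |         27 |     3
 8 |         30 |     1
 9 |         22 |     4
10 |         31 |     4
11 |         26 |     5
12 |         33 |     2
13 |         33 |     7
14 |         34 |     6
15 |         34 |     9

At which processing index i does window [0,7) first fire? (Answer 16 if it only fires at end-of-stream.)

3

i=0 t=1 v=5: → [0,7); WM=1
i=1 t=3 v=6: → [0,7); WM=3
i=2 t=5 v=9: → [0,7); WM=5
i=3 t=25 v=9: → [21,28); WM=25; [0,7) fires=9
i=4 t=22 v=4: DROP (t<25-2); WM=25
i=5 t=3 v=4: DROP (t<25-2); WM=25
i=6 t=25 v=3: → [21,28); WM=25
i=7 t=27 v=3: → [21,28); WM=27
i=8 t=30 v=1: → [28,35); WM=30; [21,28) fires=9
i=9 t=22 v=4: DROP (t<30-2); WM=30
i=10 t=31 v=4: → [28,35); WM=31
i=11 t=26 v=5: DROP (t<31-2); WM=31
i=12 t=33 v=2: → [28,35); WM=33
i=13 t=33 v=7: → [28,35); WM=33
i=14 t=34 v=6: → [28,35); WM=34
i=15 t=34 v=9: → [28,35); WM=34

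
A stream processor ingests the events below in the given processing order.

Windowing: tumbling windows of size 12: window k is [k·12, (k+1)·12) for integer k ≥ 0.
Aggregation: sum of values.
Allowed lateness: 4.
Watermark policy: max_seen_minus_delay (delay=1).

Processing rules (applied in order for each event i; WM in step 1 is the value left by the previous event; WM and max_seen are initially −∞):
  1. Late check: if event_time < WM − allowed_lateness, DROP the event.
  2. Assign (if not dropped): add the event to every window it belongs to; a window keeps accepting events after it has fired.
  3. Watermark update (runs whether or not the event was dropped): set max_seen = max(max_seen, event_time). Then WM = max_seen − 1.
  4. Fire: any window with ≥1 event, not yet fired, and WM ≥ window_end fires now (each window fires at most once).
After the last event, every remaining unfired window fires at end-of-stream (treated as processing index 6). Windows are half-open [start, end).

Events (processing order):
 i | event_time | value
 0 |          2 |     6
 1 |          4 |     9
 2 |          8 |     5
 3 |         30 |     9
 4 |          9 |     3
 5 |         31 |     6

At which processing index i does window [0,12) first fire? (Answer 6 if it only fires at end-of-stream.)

3

i=0 t=2 v=6: → [0,12); WM=1
i=1 t=4 v=9: → [0,12); WM=3
i=2 t=8 v=5: → [0,12); WM=7
i=3 t=30 v=9: → [24,36); WM=29; [0,12) fires=20
i=4 t=9 v=3: DROP (t<29-4); WM=29
i=5 t=31 v=6: → [24,36); WM=30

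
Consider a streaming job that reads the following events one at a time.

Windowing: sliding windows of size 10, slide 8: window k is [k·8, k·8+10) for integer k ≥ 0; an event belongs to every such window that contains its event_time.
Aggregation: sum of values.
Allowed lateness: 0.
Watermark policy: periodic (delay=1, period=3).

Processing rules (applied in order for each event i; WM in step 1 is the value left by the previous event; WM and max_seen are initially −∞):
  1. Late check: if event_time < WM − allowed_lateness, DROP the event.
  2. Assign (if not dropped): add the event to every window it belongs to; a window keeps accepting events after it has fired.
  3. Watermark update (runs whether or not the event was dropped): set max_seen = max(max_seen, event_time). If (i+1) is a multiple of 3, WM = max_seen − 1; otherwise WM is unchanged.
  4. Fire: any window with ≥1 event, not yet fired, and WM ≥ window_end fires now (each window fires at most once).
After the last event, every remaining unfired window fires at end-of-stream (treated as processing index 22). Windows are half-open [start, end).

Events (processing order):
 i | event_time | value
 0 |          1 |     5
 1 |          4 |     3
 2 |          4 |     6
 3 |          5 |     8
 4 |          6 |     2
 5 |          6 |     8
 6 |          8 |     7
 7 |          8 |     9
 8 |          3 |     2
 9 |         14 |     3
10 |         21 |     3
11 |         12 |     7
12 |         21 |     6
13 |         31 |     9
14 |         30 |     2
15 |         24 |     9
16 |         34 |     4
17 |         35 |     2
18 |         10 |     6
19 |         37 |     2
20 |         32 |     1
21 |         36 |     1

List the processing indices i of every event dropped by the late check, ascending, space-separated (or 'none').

8 15 18 20

i=0 t=1 v=5: → [0,10); WM=−∞
i=1 t=4 v=3: → [0,10); WM=−∞
i=2 t=4 v=6: → [0,10); WM=3
i=3 t=5 v=8: → [0,10); WM=3
i=4 t=6 v=2: → [0,10); WM=3
i=5 t=6 v=8: → [0,10); WM=5
i=6 t=8 v=7: → [8,18),[0,10); WM=5
i=7 t=8 v=9: → [8,18),[0,10); WM=5
i=8 t=3 v=2: DROP (t<5-0); WM=7
i=9 t=14 v=3: → [8,18); WM=7
i=10 t=21 v=3: → [16,26); WM=7
i=11 t=12 v=7: → [8,18); WM=20; [0,10) fires=48 [8,18) fires=26
i=12 t=21 v=6: → [16,26); WM=20
i=13 t=31 v=9: → [24,34); WM=20
i=14 t=30 v=2: → [24,34); WM=30; [16,26) fires=9
i=15 t=24 v=9: DROP (t<30-0); WM=30
i=16 t=34 v=4: → [32,42); WM=30
i=17 t=35 v=2: → [32,42); WM=34; [24,34) fires=11
i=18 t=10 v=6: DROP (t<34-0); WM=34
i=19 t=37 v=2: → [32,42); WM=34
i=20 t=32 v=1: DROP (t<34-0); WM=36
i=21 t=36 v=1: → [32,42); WM=36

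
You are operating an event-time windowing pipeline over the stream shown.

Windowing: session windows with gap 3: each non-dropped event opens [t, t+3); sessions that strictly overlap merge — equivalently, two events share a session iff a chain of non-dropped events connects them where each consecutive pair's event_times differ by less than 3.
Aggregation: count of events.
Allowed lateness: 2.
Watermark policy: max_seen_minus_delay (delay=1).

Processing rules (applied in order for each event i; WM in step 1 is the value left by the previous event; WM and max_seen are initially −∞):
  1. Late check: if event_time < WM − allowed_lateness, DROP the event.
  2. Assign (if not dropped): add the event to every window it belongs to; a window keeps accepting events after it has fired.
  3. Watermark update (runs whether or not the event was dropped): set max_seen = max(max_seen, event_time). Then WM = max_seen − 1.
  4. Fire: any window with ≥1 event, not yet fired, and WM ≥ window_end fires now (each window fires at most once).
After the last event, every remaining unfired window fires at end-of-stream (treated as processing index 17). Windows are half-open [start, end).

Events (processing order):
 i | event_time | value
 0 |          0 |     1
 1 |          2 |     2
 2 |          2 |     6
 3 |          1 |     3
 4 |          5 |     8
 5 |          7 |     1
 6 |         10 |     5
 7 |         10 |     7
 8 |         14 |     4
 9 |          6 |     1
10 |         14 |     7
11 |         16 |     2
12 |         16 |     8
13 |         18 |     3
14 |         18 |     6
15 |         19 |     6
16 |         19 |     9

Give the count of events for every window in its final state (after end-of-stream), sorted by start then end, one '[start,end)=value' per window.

[0,5)=4 [5,10)=2 [10,13)=2 [14,22)=8

i=0 t=0 v=1: → [0,3); WM=-1
i=1 t=2 v=2: → [0,5); WM=1
i=2 t=2 v=6: → [0,5); WM=1
i=3 t=1 v=3: → [0,5); WM=1
i=4 t=5 v=8: → [5,8); WM=4
i=5 t=7 v=1: → [5,10); WM=6
i=6 t=10 v=5: → [10,13); WM=9
i=7 t=10 v=7: → [10,13); WM=9
i=8 t=14 v=4: → [14,17); WM=13
i=9 t=6 v=1: DROP (t<13-2); WM=13
i=10 t=14 v=7: → [14,17); WM=13
i=11 t=16 v=2: → [14,19); WM=15
i=12 t=16 v=8: → [14,19); WM=15
i=13 t=18 v=3: → [14,21); WM=17
i=14 t=18 v=6: → [14,21); WM=17
i=15 t=19 v=6: → [14,22); WM=18
i=16 t=19 v=9: → [14,22); WM=18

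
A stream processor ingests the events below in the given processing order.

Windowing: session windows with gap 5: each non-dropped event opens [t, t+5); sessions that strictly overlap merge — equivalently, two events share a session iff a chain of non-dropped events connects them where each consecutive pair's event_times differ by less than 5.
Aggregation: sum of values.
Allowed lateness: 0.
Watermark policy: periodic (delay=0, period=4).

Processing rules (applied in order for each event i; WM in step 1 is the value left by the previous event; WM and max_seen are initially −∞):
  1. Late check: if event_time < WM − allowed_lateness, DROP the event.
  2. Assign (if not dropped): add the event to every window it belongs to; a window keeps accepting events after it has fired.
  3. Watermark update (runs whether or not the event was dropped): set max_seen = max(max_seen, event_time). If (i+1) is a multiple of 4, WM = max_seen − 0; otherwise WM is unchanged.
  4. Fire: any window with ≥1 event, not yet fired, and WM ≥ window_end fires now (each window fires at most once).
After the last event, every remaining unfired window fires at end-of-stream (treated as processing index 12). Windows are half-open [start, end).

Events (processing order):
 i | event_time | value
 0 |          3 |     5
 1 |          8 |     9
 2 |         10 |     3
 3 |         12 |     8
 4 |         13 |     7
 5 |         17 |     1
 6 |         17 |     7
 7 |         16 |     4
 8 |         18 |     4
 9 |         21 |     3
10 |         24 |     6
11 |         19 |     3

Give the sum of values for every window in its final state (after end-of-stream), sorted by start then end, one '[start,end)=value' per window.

[3,8)=5 [8,29)=55

i=0 t=3 v=5: → [3,8); WM=−∞
i=1 t=8 v=9: → [8,13); WM=−∞
i=2 t=10 v=3: → [8,15); WM=−∞
i=3 t=12 v=8: → [8,17); WM=12
i=4 t=13 v=7: → [8,18); WM=12
i=5 t=17 v=1: → [8,22); WM=12
i=6 t=17 v=7: → [8,22); WM=12
i=7 t=16 v=4: → [8,22); WM=17
i=8 t=18 v=4: → [8,23); WM=17
i=9 t=21 v=3: → [8,26); WM=17
i=10 t=24 v=6: → [8,29); WM=17
i=11 t=19 v=3: → [8,29); WM=24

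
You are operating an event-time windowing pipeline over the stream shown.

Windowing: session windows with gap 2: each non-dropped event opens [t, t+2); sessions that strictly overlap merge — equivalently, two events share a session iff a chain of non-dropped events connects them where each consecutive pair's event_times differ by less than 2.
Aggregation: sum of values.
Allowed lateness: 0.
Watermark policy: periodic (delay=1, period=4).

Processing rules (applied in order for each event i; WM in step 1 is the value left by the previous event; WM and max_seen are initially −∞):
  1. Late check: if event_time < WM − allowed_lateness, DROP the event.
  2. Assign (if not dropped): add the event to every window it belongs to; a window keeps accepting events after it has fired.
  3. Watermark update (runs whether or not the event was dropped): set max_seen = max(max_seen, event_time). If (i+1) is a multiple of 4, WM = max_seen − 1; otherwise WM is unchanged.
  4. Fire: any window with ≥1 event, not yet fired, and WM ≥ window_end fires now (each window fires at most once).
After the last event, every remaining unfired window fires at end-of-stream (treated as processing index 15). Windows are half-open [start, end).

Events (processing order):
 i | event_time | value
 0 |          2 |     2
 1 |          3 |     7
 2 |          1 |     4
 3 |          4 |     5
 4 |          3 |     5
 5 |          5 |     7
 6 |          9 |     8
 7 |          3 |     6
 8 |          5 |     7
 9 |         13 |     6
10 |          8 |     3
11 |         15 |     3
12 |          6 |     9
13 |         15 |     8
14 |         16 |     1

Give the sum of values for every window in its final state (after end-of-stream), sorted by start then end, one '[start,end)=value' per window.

i=0 t=2 v=2: → [2,4); WM=−∞
i=1 t=3 v=7: → [2,5); WM=−∞
i=2 t=1 v=4: → [1,5); WM=−∞
i=3 t=4 v=5: → [1,6); WM=3
i=4 t=3 v=5: → [1,6); WM=3
i=5 t=5 v=7: → [1,7); WM=3
i=6 t=9 v=8: → [9,11); WM=3
i=7 t=3 v=6: → [1,7); WM=8
i=8 t=5 v=7: DROP (t<8-0); WM=8
i=9 t=13 v=6: → [13,15); WM=8
i=10 t=8 v=3: → [8,11); WM=8
i=11 t=15 v=3: → [15,17); WM=14
i=12 t=6 v=9: DROP (t<14-0); WM=14
i=13 t=15 v=8: → [15,17); WM=14
i=14 t=16 v=1: → [15,18); WM=14

[1,7)=36 [8,11)=11 [13,15)=6 [15,18)=12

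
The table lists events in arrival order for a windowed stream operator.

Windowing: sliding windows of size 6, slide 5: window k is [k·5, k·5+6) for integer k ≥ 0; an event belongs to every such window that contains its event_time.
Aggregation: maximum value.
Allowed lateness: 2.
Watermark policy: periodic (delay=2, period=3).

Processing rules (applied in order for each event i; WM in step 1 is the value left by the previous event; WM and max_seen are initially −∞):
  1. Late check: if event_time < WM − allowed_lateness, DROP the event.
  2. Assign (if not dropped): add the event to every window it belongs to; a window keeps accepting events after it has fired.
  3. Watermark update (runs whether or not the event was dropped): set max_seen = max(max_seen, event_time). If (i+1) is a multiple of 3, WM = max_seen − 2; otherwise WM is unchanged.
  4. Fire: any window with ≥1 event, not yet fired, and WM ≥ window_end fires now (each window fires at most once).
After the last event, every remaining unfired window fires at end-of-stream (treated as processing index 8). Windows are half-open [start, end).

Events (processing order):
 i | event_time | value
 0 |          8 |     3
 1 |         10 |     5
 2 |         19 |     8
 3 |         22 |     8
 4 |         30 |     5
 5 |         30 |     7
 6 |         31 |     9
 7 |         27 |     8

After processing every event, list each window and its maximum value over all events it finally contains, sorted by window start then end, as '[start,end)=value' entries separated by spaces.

i=0 t=8 v=3: → [5,11); WM=−∞
i=1 t=10 v=5: → [10,16),[5,11); WM=−∞
i=2 t=19 v=8: → [15,21); WM=17; [5,11) fires=5 [10,16) fires=5
i=3 t=22 v=8: → [20,26); WM=17
i=4 t=30 v=5: → [30,36),[25,31); WM=17
i=5 t=30 v=7: → [30,36),[25,31); WM=28; [15,21) fires=8 [20,26) fires=8
i=6 t=31 v=9: → [30,36); WM=28
i=7 t=27 v=8: → [25,31); WM=28

[5,11)=5 [10,16)=5 [15,21)=8 [20,26)=8 [25,31)=8 [30,36)=9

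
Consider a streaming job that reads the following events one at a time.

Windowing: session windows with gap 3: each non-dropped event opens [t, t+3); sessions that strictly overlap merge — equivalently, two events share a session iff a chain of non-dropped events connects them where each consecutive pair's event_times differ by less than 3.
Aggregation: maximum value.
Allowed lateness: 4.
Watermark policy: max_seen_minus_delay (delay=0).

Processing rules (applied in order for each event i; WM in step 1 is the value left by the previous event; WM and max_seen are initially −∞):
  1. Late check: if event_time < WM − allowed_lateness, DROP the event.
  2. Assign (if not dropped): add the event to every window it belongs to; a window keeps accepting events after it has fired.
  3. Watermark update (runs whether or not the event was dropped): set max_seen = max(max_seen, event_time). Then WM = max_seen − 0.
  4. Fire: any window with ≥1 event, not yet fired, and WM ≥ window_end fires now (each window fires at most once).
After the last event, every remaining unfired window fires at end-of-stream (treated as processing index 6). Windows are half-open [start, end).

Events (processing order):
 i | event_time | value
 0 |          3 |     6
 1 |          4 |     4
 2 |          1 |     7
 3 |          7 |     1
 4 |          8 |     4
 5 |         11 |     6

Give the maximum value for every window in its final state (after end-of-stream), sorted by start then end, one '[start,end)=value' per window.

[1,7)=7 [7,11)=4 [11,14)=6

i=0 t=3 v=6: → [3,6); WM=3
i=1 t=4 v=4: → [3,7); WM=4
i=2 t=1 v=7: → [1,7); WM=4
i=3 t=7 v=1: → [7,10); WM=7
i=4 t=8 v=4: → [7,11); WM=8
i=5 t=11 v=6: → [11,14); WM=11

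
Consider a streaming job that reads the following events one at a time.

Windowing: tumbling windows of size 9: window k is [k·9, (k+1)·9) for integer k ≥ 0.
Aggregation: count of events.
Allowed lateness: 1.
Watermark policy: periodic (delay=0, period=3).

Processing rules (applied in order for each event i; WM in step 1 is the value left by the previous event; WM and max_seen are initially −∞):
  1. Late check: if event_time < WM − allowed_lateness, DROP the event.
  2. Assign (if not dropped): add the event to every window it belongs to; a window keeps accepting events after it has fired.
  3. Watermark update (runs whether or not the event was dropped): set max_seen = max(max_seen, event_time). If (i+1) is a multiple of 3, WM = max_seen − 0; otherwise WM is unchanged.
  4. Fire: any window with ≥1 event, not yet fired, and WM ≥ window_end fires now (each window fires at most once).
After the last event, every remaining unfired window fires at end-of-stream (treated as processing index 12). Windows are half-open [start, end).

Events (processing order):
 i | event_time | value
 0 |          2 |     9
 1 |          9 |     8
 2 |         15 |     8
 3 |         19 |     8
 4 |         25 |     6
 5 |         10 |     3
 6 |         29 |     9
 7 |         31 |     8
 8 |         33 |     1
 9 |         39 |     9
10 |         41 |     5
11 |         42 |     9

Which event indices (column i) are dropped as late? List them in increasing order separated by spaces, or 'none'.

i=0 t=2 v=9: → [0,9); WM=−∞
i=1 t=9 v=8: → [9,18); WM=−∞
i=2 t=15 v=8: → [9,18); WM=15; [0,9) fires=1
i=3 t=19 v=8: → [18,27); WM=15
i=4 t=25 v=6: → [18,27); WM=15
i=5 t=10 v=3: DROP (t<15-1); WM=25; [9,18) fires=2
i=6 t=29 v=9: → [27,36); WM=25
i=7 t=31 v=8: → [27,36); WM=25
i=8 t=33 v=1: → [27,36); WM=33; [18,27) fires=2
i=9 t=39 v=9: → [36,45); WM=33
i=10 t=41 v=5: → [36,45); WM=33
i=11 t=42 v=9: → [36,45); WM=42; [27,36) fires=3

5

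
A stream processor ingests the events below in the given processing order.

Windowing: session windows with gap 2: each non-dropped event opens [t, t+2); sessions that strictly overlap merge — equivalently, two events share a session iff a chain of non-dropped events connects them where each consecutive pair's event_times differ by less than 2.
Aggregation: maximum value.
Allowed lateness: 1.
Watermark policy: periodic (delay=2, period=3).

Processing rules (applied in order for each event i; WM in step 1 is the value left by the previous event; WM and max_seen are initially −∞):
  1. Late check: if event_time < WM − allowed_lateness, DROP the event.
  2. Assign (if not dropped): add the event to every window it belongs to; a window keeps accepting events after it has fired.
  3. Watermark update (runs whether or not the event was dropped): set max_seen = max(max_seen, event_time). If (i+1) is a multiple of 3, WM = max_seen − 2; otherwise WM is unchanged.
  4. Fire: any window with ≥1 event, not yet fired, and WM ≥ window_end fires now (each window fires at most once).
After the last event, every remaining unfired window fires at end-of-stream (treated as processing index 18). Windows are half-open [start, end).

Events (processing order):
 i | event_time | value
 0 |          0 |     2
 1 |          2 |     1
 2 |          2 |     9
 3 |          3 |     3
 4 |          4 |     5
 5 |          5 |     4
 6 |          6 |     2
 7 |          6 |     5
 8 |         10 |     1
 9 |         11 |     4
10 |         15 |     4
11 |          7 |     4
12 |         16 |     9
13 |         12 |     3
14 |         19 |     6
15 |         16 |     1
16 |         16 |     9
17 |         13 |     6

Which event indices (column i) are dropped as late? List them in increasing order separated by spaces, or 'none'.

i=0 t=0 v=2: → [0,2); WM=−∞
i=1 t=2 v=1: → [2,4); WM=−∞
i=2 t=2 v=9: → [2,4); WM=0
i=3 t=3 v=3: → [2,5); WM=0
i=4 t=4 v=5: → [2,6); WM=0
i=5 t=5 v=4: → [2,7); WM=3
i=6 t=6 v=2: → [2,8); WM=3
i=7 t=6 v=5: → [2,8); WM=3
i=8 t=10 v=1: → [10,12); WM=8
i=9 t=11 v=4: → [10,13); WM=8
i=10 t=15 v=4: → [15,17); WM=8
i=11 t=7 v=4: → [2,9); WM=13
i=12 t=16 v=9: → [15,18); WM=13
i=13 t=12 v=3: → [10,14); WM=13
i=14 t=19 v=6: → [19,21); WM=17
i=15 t=16 v=1: → [15,18); WM=17
i=16 t=16 v=9: → [15,18); WM=17
i=17 t=13 v=6: DROP (t<17-1); WM=17

17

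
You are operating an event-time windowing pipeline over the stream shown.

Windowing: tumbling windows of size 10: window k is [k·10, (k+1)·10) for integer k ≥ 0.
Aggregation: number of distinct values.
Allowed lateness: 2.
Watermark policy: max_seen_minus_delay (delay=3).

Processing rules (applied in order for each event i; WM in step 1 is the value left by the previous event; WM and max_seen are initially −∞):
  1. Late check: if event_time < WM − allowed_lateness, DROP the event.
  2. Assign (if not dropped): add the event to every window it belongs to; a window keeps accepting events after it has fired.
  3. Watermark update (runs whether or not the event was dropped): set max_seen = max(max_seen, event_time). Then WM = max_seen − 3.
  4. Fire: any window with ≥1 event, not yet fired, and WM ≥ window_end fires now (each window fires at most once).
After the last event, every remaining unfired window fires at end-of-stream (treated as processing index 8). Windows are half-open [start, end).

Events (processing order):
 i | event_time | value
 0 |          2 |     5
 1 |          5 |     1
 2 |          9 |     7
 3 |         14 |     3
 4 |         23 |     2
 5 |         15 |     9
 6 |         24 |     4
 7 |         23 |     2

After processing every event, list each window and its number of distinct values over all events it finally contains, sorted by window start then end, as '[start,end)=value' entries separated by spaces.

[0,10)=3 [10,20)=1 [20,30)=2

i=0 t=2 v=5: → [0,10); WM=-1
i=1 t=5 v=1: → [0,10); WM=2
i=2 t=9 v=7: → [0,10); WM=6
i=3 t=14 v=3: → [10,20); WM=11; [0,10) fires=3
i=4 t=23 v=2: → [20,30); WM=20; [10,20) fires=1
i=5 t=15 v=9: DROP (t<20-2); WM=20
i=6 t=24 v=4: → [20,30); WM=21
i=7 t=23 v=2: → [20,30); WM=21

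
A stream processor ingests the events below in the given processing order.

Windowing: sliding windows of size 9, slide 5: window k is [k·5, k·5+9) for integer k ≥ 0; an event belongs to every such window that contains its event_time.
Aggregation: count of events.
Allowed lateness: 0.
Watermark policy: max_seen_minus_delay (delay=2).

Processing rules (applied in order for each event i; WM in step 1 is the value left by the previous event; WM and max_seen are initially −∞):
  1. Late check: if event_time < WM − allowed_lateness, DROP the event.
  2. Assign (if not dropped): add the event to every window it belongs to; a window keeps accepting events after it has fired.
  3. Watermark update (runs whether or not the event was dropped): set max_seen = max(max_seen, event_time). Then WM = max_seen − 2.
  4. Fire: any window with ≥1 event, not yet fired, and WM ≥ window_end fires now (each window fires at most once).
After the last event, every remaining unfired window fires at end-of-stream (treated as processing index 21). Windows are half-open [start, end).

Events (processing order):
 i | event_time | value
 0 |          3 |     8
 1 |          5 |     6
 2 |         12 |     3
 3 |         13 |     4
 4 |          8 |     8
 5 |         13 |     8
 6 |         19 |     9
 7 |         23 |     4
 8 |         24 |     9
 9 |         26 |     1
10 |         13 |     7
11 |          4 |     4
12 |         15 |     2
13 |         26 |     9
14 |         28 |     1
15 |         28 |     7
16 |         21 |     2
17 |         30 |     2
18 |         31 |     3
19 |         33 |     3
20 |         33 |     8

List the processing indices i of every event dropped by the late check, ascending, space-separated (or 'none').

4 10 11 12 16

i=0 t=3 v=8: → [0,9); WM=1
i=1 t=5 v=6: → [5,14),[0,9); WM=3
i=2 t=12 v=3: → [10,19),[5,14); WM=10; [0,9) fires=2
i=3 t=13 v=4: → [10,19),[5,14); WM=11
i=4 t=8 v=8: DROP (t<11-0); WM=11
i=5 t=13 v=8: → [10,19),[5,14); WM=11
i=6 t=19 v=9: → [15,24); WM=17; [5,14) fires=4
i=7 t=23 v=4: → [20,29),[15,24); WM=21; [10,19) fires=3
i=8 t=24 v=9: → [20,29); WM=22
i=9 t=26 v=1: → [25,34),[20,29); WM=24; [15,24) fires=2
i=10 t=13 v=7: DROP (t<24-0); WM=24
i=11 t=4 v=4: DROP (t<24-0); WM=24
i=12 t=15 v=2: DROP (t<24-0); WM=24
i=13 t=26 v=9: → [25,34),[20,29); WM=24
i=14 t=28 v=1: → [25,34),[20,29); WM=26
i=15 t=28 v=7: → [25,34),[20,29); WM=26
i=16 t=21 v=2: DROP (t<26-0); WM=26
i=17 t=30 v=2: → [30,39),[25,34); WM=28
i=18 t=31 v=3: → [30,39),[25,34); WM=29; [20,29) fires=6
i=19 t=33 v=3: → [30,39),[25,34); WM=31
i=20 t=33 v=8: → [30,39),[25,34); WM=31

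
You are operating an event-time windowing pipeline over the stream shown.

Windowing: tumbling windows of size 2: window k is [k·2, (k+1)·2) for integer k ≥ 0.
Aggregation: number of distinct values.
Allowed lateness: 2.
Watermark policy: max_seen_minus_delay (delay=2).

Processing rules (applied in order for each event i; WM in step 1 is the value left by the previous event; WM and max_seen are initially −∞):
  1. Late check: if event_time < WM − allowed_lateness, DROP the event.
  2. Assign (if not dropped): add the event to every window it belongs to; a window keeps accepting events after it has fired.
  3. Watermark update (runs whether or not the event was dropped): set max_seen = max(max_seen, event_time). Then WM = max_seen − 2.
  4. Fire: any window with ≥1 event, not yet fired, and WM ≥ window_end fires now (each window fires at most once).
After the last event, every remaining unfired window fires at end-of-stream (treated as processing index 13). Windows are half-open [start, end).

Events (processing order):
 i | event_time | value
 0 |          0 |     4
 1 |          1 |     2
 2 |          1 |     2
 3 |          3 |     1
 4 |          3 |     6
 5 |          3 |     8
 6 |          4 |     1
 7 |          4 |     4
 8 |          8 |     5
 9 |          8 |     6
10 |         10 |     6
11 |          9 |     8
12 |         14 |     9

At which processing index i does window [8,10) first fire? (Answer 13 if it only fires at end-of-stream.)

i=0 t=0 v=4: → [0,2); WM=-2
i=1 t=1 v=2: → [0,2); WM=-1
i=2 t=1 v=2: → [0,2); WM=-1
i=3 t=3 v=1: → [2,4); WM=1
i=4 t=3 v=6: → [2,4); WM=1
i=5 t=3 v=8: → [2,4); WM=1
i=6 t=4 v=1: → [4,6); WM=2; [0,2) fires=2
i=7 t=4 v=4: → [4,6); WM=2
i=8 t=8 v=5: → [8,10); WM=6; [2,4) fires=3 [4,6) fires=2
i=9 t=8 v=6: → [8,10); WM=6
i=10 t=10 v=6: → [10,12); WM=8
i=11 t=9 v=8: → [8,10); WM=8
i=12 t=14 v=9: → [14,16); WM=12; [8,10) fires=3 [10,12) fires=1

12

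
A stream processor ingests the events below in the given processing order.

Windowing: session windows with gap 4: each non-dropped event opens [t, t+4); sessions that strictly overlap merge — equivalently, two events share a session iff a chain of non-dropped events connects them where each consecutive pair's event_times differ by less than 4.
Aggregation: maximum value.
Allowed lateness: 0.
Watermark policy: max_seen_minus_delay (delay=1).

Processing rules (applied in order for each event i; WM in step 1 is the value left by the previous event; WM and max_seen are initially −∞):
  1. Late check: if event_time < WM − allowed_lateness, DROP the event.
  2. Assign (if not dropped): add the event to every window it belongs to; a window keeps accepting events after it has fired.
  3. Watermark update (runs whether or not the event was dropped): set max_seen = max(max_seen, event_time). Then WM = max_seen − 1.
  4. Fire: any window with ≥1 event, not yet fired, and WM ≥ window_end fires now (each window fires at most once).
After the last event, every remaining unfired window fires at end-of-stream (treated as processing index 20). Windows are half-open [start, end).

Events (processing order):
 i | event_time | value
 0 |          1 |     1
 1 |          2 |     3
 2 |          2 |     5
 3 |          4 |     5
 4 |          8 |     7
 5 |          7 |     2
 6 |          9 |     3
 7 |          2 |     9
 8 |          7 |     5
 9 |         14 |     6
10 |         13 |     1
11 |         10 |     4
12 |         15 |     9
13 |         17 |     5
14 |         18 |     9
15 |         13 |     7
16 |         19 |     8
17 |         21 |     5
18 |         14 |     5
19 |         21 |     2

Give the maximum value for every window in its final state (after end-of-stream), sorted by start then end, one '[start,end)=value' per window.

[1,13)=7 [13,25)=9

i=0 t=1 v=1: → [1,5); WM=0
i=1 t=2 v=3: → [1,6); WM=1
i=2 t=2 v=5: → [1,6); WM=1
i=3 t=4 v=5: → [1,8); WM=3
i=4 t=8 v=7: → [8,12); WM=7
i=5 t=7 v=2: → [1,12); WM=7
i=6 t=9 v=3: → [1,13); WM=8
i=7 t=2 v=9: DROP (t<8-0); WM=8
i=8 t=7 v=5: DROP (t<8-0); WM=8
i=9 t=14 v=6: → [14,18); WM=13
i=10 t=13 v=1: → [13,18); WM=13
i=11 t=10 v=4: DROP (t<13-0); WM=13
i=12 t=15 v=9: → [13,19); WM=14
i=13 t=17 v=5: → [13,21); WM=16
i=14 t=18 v=9: → [13,22); WM=17
i=15 t=13 v=7: DROP (t<17-0); WM=17
i=16 t=19 v=8: → [13,23); WM=18
i=17 t=21 v=5: → [13,25); WM=20
i=18 t=14 v=5: DROP (t<20-0); WM=20
i=19 t=21 v=2: → [13,25); WM=20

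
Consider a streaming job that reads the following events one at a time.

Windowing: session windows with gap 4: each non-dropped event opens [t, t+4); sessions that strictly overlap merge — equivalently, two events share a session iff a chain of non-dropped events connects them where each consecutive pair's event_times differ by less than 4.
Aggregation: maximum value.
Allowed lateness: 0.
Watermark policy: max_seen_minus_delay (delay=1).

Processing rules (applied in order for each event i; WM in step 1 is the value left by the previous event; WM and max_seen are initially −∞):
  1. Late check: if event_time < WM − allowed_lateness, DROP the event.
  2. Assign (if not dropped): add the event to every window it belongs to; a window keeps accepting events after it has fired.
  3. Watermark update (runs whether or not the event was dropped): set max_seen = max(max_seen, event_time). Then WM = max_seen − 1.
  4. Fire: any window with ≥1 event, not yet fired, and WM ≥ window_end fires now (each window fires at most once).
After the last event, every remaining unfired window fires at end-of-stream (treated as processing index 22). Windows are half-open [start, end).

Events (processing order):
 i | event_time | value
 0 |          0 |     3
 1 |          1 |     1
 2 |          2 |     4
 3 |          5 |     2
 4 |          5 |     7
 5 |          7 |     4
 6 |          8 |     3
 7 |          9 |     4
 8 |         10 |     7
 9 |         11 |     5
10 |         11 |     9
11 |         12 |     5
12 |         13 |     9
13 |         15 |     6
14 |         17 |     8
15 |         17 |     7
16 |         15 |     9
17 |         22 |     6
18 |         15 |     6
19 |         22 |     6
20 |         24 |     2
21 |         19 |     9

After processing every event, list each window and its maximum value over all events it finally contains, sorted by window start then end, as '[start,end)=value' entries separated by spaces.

i=0 t=0 v=3: → [0,4); WM=-1
i=1 t=1 v=1: → [0,5); WM=0
i=2 t=2 v=4: → [0,6); WM=1
i=3 t=5 v=2: → [0,9); WM=4
i=4 t=5 v=7: → [0,9); WM=4
i=5 t=7 v=4: → [0,11); WM=6
i=6 t=8 v=3: → [0,12); WM=7
i=7 t=9 v=4: → [0,13); WM=8
i=8 t=10 v=7: → [0,14); WM=9
i=9 t=11 v=5: → [0,15); WM=10
i=10 t=11 v=9: → [0,15); WM=10
i=11 t=12 v=5: → [0,16); WM=11
i=12 t=13 v=9: → [0,17); WM=12
i=13 t=15 v=6: → [0,19); WM=14
i=14 t=17 v=8: → [0,21); WM=16
i=15 t=17 v=7: → [0,21); WM=16
i=16 t=15 v=9: DROP (t<16-0); WM=16
i=17 t=22 v=6: → [22,26); WM=21
i=18 t=15 v=6: DROP (t<21-0); WM=21
i=19 t=22 v=6: → [22,26); WM=21
i=20 t=24 v=2: → [22,28); WM=23
i=21 t=19 v=9: DROP (t<23-0); WM=23

[0,21)=9 [22,28)=6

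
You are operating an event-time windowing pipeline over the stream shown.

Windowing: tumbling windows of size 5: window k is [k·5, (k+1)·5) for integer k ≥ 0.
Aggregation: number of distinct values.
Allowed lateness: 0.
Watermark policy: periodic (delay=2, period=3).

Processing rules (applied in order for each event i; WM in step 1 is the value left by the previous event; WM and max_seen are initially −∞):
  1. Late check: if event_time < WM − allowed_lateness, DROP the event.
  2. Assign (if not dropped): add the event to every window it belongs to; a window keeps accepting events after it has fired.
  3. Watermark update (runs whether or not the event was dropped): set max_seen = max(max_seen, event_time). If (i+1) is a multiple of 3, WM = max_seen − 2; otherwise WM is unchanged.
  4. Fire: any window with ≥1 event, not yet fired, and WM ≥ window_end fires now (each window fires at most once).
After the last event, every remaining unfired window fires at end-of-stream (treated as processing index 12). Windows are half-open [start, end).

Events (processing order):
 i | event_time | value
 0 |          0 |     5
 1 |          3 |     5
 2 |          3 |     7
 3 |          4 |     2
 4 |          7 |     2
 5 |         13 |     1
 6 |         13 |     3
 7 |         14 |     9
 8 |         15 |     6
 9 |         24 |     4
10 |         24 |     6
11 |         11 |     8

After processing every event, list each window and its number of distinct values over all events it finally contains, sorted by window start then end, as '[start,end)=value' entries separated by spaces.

i=0 t=0 v=5: → [0,5); WM=−∞
i=1 t=3 v=5: → [0,5); WM=−∞
i=2 t=3 v=7: → [0,5); WM=1
i=3 t=4 v=2: → [0,5); WM=1
i=4 t=7 v=2: → [5,10); WM=1
i=5 t=13 v=1: → [10,15); WM=11; [0,5) fires=3 [5,10) fires=1
i=6 t=13 v=3: → [10,15); WM=11
i=7 t=14 v=9: → [10,15); WM=11
i=8 t=15 v=6: → [15,20); WM=13
i=9 t=24 v=4: → [20,25); WM=13
i=10 t=24 v=6: → [20,25); WM=13
i=11 t=11 v=8: DROP (t<13-0); WM=22; [10,15) fires=3 [15,20) fires=1

[0,5)=3 [5,10)=1 [10,15)=3 [15,20)=1 [20,25)=2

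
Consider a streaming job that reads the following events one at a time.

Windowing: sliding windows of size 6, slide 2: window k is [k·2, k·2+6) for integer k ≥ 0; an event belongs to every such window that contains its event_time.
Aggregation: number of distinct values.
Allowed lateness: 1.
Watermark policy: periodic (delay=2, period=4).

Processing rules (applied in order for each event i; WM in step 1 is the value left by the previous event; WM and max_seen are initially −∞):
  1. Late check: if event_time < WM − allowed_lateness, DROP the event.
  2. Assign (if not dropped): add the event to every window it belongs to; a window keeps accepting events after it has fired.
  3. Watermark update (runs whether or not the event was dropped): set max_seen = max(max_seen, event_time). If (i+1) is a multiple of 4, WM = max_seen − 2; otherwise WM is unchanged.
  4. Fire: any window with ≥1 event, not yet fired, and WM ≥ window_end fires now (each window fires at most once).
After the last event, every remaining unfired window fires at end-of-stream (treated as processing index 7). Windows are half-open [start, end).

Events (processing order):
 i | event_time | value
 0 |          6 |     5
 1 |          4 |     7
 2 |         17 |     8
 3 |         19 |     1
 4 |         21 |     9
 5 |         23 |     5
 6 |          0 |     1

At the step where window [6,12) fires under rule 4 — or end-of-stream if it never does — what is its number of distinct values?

i=0 t=6 v=5: → [6,12),[4,10),[2,8); WM=−∞
i=1 t=4 v=7: → [4,10),[2,8),[0,6); WM=−∞
i=2 t=17 v=8: → [16,22),[14,20),[12,18); WM=−∞
i=3 t=19 v=1: → [18,24),[16,22),[14,20); WM=17; [0,6) fires=1 [2,8) fires=2 [4,10) fires=2 [6,12) fires=1
i=4 t=21 v=9: → [20,26),[18,24),[16,22); WM=17
i=5 t=23 v=5: → [22,28),[20,26),[18,24); WM=17
i=6 t=0 v=1: DROP (t<17-1); WM=17

1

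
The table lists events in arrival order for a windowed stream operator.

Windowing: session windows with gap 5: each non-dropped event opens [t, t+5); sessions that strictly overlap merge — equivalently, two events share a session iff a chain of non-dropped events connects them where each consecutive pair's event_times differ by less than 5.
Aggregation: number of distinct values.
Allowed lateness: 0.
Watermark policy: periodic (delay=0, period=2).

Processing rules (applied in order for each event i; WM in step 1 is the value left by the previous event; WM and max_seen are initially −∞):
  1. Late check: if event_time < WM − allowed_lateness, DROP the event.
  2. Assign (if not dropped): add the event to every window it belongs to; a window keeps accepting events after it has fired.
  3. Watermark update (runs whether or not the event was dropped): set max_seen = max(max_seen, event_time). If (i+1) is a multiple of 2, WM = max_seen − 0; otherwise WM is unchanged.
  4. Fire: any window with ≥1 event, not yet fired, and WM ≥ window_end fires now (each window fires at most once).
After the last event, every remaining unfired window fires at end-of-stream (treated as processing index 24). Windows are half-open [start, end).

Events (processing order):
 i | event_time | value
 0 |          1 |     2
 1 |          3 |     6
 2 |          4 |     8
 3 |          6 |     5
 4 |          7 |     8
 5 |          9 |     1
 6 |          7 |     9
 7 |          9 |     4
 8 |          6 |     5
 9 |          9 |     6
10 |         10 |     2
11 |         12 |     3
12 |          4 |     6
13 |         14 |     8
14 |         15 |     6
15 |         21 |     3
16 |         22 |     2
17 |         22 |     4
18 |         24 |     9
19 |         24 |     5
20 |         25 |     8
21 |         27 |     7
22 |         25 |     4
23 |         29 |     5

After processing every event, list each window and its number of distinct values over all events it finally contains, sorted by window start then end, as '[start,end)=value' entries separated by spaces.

[1,20)=7 [21,34)=7

i=0 t=1 v=2: → [1,6); WM=−∞
i=1 t=3 v=6: → [1,8); WM=3
i=2 t=4 v=8: → [1,9); WM=3
i=3 t=6 v=5: → [1,11); WM=6
i=4 t=7 v=8: → [1,12); WM=6
i=5 t=9 v=1: → [1,14); WM=9
i=6 t=7 v=9: DROP (t<9-0); WM=9
i=7 t=9 v=4: → [1,14); WM=9
i=8 t=6 v=5: DROP (t<9-0); WM=9
i=9 t=9 v=6: → [1,14); WM=9
i=10 t=10 v=2: → [1,15); WM=9
i=11 t=12 v=3: → [1,17); WM=12
i=12 t=4 v=6: DROP (t<12-0); WM=12
i=13 t=14 v=8: → [1,19); WM=14
i=14 t=15 v=6: → [1,20); WM=14
i=15 t=21 v=3: → [21,26); WM=21
i=16 t=22 v=2: → [21,27); WM=21
i=17 t=22 v=4: → [21,27); WM=22
i=18 t=24 v=9: → [21,29); WM=22
i=19 t=24 v=5: → [21,29); WM=24
i=20 t=25 v=8: → [21,30); WM=24
i=21 t=27 v=7: → [21,32); WM=27
i=22 t=25 v=4: DROP (t<27-0); WM=27
i=23 t=29 v=5: → [21,34); WM=29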